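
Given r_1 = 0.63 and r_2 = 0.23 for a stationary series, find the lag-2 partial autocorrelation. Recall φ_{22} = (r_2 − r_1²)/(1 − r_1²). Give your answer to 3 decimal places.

φ_{22} = (r_2 − r_1²) / (1 − r_1²)
r_1² = (0.63)² = 0.3969
Numerator = 0.23 − 0.3969 = -0.1669; denominator = 1 − 0.3969 = 0.6031
φ_{22} = -0.1669 / 0.6031 = -0.277

-0.277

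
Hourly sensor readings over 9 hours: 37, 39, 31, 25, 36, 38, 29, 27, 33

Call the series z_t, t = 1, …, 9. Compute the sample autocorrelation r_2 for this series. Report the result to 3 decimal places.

-0.708

Mean z̄ = (37 + 39 + 31 + 25 + 36 + 38 + 29 + 27 + 33)/9 = 32.7778
Σ(z_t−z̄)(z_{t+2}−z̄) = (-7.5062) + (-48.3951) + (-5.7284) + (-40.6173) + (-12.1728) + (-30.1728) + (-0.8395) = -145.4321
Denominator Σ(z_t−z̄)² = 205.5556
r_2 = -145.4321 / 205.5556 = -0.708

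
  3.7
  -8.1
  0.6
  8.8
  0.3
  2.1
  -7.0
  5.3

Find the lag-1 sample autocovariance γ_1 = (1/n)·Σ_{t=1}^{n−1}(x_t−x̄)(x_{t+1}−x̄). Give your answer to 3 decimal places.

-9.530

Mean x̄ = (3.7 − 8.1 + 0.6 + 8.8 + 0.3 + 2.1 − 7.0 + 5.3)/8 = 0.7125
Σ_{t=1}^{7}(x_t−x̄)(x_{t+1}−x̄) = -76.2364
γ_1 = -76.2364 / 8 = -9.530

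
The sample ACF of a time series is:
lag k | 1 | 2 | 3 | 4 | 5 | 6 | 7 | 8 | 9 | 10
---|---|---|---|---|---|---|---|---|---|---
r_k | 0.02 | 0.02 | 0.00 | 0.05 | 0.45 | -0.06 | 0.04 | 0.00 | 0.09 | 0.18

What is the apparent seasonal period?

5

The largest autocorrelation is r_5 = 0.45, with a weaker echo at lag 10 (0.18); the remaining lags stay at or below 0.09.
The dominant spike at lag 5 indicates a seasonal period of 5.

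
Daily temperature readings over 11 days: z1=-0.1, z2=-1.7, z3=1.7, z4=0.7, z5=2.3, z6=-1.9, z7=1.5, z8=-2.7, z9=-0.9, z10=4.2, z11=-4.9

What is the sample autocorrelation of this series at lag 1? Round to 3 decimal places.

-0.488

Mean z̄ = (-0.1 − 1.7 + 1.7 + 0.7 + 2.3 − 1.9 + 1.5 − 2.7 − 0.9 + 4.2 − 4.9)/11 = -0.1636
Numerator Σ_{t=1}^{10}(z_t−z̄)(z_{t+1}−z̄) = -32.6231
Denominator Σ(z_t−z̄)² = 66.8855
r_1 = -32.6231 / 66.8855 = -0.488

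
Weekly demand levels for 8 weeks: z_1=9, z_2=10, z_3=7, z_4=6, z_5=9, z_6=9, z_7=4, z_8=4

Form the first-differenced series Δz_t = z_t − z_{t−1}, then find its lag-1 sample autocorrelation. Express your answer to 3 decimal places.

First differences Δz: 1, -3, -1, 3, 0, -5, 0
Mean of differences = -0.7143
Numerator Σ(Δz_t−Δz̄)(Δz_{t+1}−Δz̄) = -7.7959
Denominator Σ(Δz_t−Δz̄)² = 41.4286
r_1(Δz) = -7.7959 / 41.4286 = -0.188

-0.188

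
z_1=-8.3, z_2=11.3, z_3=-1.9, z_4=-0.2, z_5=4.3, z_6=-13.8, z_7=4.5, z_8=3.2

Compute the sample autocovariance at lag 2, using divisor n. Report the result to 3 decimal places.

-2.255

Mean z̄ = (-8.3 + 11.3 − 1.9 − 0.2 + 4.3 − 13.8 + 4.5 + 3.2)/8 = -0.1125
Σ_{t=1}^{6}(z_t−z̄)(z_{t+2}−z̄) = -18.0403
γ_2 = -18.0403 / 8 = -2.255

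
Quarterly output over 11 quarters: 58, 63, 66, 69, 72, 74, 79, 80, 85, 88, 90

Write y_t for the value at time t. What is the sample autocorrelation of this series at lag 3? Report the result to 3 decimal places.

0.205

Mean ȳ = (58 + 63 + 66 + 69 + 72 + 74 + 79 + 80 + 85 + 88 + 90)/11 = 74.9091
Numerator Σ_{t=1}^{8}(y_t−ȳ)(y_{t+3}−ȳ) = 224.8843
Denominator Σ(y_t−ȳ)² = 1094.9091
r_3 = 224.8843 / 1094.9091 = 0.205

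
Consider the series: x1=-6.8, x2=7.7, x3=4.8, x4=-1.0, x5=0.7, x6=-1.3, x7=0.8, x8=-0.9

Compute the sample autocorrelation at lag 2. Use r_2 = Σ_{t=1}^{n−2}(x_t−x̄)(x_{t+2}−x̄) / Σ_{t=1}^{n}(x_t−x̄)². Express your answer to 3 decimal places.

-0.275

Mean x̄ = (-6.8 + 7.7 + 4.8 − 1.0 + 0.7 − 1.3 + 0.8 − 0.9)/8 = 0.5000
Numerator Σ_{t=1}^{6}(x_t−x̄)(x_{t+2}−x̄) = -36.0500
Denominator Σ(x_t−x̄)² = 131.2000
r_2 = -36.0500 / 131.2000 = -0.275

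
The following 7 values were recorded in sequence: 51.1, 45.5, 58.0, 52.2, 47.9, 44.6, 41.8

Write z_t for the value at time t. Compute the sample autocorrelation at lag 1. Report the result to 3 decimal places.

0.132

Mean z̄ = (51.1 + 45.5 + 58.0 + 52.2 + 47.9 + 44.6 + 41.8)/7 = 48.7286
Σ(z_t−z̄)(z_{t+1}−z̄) = (-7.6563) + (-29.9335) + (32.1851) + (-2.8763) + (3.4208) + (28.6051) = 23.7449
Denominator Σ(z_t−z̄)² = 179.7943
r_1 = 23.7449 / 179.7943 = 0.132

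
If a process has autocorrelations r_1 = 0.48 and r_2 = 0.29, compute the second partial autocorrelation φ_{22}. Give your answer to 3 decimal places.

φ_{22} = (r_2 − r_1²) / (1 − r_1²)
r_1² = (0.48)² = 0.2304
Numerator = 0.29 − 0.2304 = 0.0596; denominator = 1 − 0.2304 = 0.7696
φ_{22} = 0.0596 / 0.7696 = 0.077

0.077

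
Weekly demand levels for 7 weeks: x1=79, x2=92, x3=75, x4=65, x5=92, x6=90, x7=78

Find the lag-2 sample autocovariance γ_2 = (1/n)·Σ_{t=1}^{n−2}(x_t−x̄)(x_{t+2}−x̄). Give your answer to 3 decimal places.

-57.338

Mean x̄ = (79 + 92 + 75 + 65 + 92 + 90 + 78)/7 = 81.5714
Σ_{t=1}^{5}(x_t−x̄)(x_{t+2}−x̄) = -401.3673
γ_2 = -401.3673 / 7 = -57.338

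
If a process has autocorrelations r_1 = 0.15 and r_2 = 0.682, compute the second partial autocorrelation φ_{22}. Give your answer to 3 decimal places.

φ_{22} = (r_2 − r_1²) / (1 − r_1²)
r_1² = (0.15)² = 0.0225
Numerator = 0.682 − 0.0225 = 0.6595; denominator = 1 − 0.0225 = 0.9775
φ_{22} = 0.6595 / 0.9775 = 0.675

0.675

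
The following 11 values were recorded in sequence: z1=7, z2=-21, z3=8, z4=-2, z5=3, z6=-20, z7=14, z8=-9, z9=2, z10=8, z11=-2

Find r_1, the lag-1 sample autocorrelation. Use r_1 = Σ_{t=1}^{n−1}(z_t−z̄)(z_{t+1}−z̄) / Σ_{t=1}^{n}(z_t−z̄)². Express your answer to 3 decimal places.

-0.645

Mean z̄ = (7 − 21 + 8 − 2 + 3 − 20 + 14 − 9 + 2 + 8 − 2)/11 = -1.0909
Numerator Σ_{t=1}^{10}(z_t−z̄)(z_{t+1}−z̄) = -840.7355
Denominator Σ(z_t−z̄)² = 1302.9091
r_1 = -840.7355 / 1302.9091 = -0.645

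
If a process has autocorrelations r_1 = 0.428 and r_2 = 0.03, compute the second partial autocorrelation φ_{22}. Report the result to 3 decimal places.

φ_{22} = (r_2 − r_1²) / (1 − r_1²)
r_1² = (0.428)² = 0.183184
Numerator = 0.03 − 0.1832 = -0.1532; denominator = 1 − 0.1832 = 0.8168
φ_{22} = -0.1532 / 0.8168 = -0.188

-0.188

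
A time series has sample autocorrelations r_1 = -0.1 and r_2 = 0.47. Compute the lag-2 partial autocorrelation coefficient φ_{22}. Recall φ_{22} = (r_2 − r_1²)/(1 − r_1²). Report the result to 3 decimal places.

φ_{22} = (r_2 − r_1²) / (1 − r_1²)
r_1² = (-0.1)² = 0.01
Numerator = 0.47 − 0.0100 = 0.4600; denominator = 1 − 0.0100 = 0.9900
φ_{22} = 0.4600 / 0.9900 = 0.465

0.465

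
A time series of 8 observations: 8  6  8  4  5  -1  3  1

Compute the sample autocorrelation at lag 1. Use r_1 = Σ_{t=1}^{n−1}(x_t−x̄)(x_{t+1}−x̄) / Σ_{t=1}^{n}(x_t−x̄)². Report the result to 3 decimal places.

Mean x̄ = (8 + 6 + 8 + 4 + 5 − 1 + 3 + 1)/8 = 4.2500
Numerator Σ_{t=1}^{7}(x_t−x̄)(x_{t+1}−x̄) = 18.6875
Denominator Σ(x_t−x̄)² = 71.5000
r_1 = 18.6875 / 71.5000 = 0.261

0.261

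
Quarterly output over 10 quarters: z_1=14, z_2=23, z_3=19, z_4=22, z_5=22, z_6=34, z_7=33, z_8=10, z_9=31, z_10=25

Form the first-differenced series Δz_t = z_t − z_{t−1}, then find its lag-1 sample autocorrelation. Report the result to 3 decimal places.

First differences Δz: 9, -4, 3, 0, 12, -1, -23, 21, -6
Mean of differences = 1.2222
Numerator Σ(Δz_t−Δz̄)(Δz_{t+1}−Δz̄) = -657.2716
Denominator Σ(Δz_t−Δz̄)² = 1243.5556
r_1(Δz) = -657.2716 / 1243.5556 = -0.529

-0.529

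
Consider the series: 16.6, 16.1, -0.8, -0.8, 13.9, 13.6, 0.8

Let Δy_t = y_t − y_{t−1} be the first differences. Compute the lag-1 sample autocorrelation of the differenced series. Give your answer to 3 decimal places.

First differences Δy: -0.5, -16.9, 0.0, 14.7, -0.3, -12.8
Mean of differences = -2.6333
Numerator Σ(Δy_t−Δȳ)(Δy_{t+1}−Δȳ) = -5.6378
Denominator Σ(Δy_t−Δȳ)² = 624.2733
r_1(Δy) = -5.6378 / 624.2733 = -0.009

-0.009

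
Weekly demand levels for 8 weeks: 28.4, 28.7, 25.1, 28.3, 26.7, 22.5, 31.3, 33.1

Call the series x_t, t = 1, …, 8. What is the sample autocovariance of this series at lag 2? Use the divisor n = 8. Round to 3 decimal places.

-3.882

Mean x̄ = (28.4 + 28.7 + 25.1 + 28.3 + 26.7 + 22.5 + 31.3 + 33.1)/8 = 28.0125
Deviations: 0.3875, 0.6875, -2.9125, 0.2875, -1.3125, -5.5125, 3.2875, 5.0875
Σ_{t=1}^{6}(x_t−x̄)(x_{t+2}−x̄) = -31.0528
γ_2 = -31.0528 / 8 = -3.882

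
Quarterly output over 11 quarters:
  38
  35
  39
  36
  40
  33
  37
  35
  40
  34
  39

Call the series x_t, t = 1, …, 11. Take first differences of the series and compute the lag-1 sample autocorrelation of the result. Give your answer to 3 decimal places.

First differences Δx: -3, 4, -3, 4, -7, 4, -2, 5, -6, 5
Mean of differences = 0.1000
Numerator Σ(Δx_t−Δx̄)(Δx_{t+1}−Δx̄) = -169.9100
Denominator Σ(Δx_t−Δx̄)² = 204.9000
r_1(Δx) = -169.9100 / 204.9000 = -0.829

-0.829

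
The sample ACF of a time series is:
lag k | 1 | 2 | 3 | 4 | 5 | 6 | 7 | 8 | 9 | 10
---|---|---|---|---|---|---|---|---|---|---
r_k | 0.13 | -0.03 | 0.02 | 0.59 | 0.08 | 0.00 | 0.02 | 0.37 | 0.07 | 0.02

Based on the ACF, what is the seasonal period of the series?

The largest autocorrelation is r_4 = 0.59, with a weaker echo at lag 8 (0.37); the remaining lags stay at or below 0.13.
The dominant spike at lag 4 indicates a seasonal period of 4.

4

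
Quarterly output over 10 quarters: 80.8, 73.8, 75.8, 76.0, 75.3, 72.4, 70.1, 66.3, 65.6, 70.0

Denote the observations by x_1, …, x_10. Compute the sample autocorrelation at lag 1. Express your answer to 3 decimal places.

Mean x̄ = (80.8 + 73.8 + 75.8 + 76.0 + 75.3 + 72.4 + 70.1 + 66.3 + 65.6 + 70.0)/10 = 72.6100
Numerator Σ_{t=1}^{9}(x_t−x̄)(x_{t+1}−x̄) = 111.8049
Denominator Σ(x_t−x̄)² = 199.5090
r_1 = 111.8049 / 199.5090 = 0.560

0.560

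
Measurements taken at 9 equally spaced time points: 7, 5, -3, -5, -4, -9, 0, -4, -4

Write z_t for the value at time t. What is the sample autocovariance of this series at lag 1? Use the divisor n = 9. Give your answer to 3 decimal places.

7.295

Mean z̄ = (7 + 5 − 3 − 5 − 4 − 9 + 0 − 4 − 4)/9 = -1.8889
Σ_{t=1}^{8}(z_t−z̄)(z_{t+1}−z̄) = 65.6543
γ_1 = 65.6543 / 9 = 7.295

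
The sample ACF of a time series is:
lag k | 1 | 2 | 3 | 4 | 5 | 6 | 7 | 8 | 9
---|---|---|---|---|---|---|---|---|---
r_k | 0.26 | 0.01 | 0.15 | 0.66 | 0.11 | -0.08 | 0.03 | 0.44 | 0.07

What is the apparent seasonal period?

The largest autocorrelation is r_4 = 0.66, with a weaker echo at lag 8 (0.44); the remaining lags stay at or below 0.26. The elevated value at lag 1 (0.26), dropping to 0.01 at lag 2, reflects decaying short-term dependence rather than seasonality.
The dominant spike at lag 4 indicates a seasonal period of 4.

4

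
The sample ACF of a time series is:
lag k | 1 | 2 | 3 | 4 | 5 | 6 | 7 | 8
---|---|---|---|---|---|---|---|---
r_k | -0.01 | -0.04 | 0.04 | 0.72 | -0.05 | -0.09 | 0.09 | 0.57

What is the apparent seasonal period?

4

The largest autocorrelation is r_4 = 0.72, with a weaker echo at lag 8 (0.57); the remaining lags stay at or below 0.09.
The dominant spike at lag 4 indicates a seasonal period of 4.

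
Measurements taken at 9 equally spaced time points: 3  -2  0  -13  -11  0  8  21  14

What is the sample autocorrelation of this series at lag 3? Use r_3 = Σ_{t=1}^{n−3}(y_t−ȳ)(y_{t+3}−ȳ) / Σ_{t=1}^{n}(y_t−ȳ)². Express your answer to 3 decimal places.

-0.327

Mean ȳ = (3 − 2 + 0 − 13 − 11 + 0 + 8 + 21 + 14)/9 = 2.2222
Σ(y_t−ȳ)(y_{t+3}−ȳ) = (-11.8395) + (55.8272) + (4.9383) + (-87.9506) + (-248.2840) + (-26.1728) = -313.4815
Denominator Σ(y_t−ȳ)² = 959.5556
r_3 = -313.4815 / 959.5556 = -0.327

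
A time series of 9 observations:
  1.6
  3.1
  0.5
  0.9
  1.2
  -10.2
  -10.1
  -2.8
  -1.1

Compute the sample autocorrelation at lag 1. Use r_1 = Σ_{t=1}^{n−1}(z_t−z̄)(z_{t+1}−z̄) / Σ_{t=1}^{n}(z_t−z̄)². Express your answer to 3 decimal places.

0.475

Mean z̄ = (1.6 + 3.1 + 0.5 + 0.9 + 1.2 − 10.2 − 10.1 − 2.8 − 1.1)/9 = -1.8778
Numerator Σ_{t=1}^{8}(z_t−z̄)(z_{t+1}−z̄) = 93.9806
Denominator Σ(z_t−z̄)² = 198.0356
r_1 = 93.9806 / 198.0356 = 0.475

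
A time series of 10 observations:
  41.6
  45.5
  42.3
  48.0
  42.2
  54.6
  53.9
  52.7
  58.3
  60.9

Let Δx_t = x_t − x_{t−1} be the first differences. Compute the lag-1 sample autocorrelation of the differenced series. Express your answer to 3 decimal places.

First differences Δx: 3.9, -3.2, 5.7, -5.8, 12.4, -0.7, -1.2, 5.6, 2.6
Mean of differences = 2.1444
Numerator Σ(Δx_t−Δx̄)(Δx_{t+1}−Δx̄) = -167.7475
Denominator Σ(Δx_t−Δx̄)² = 244.0022
r_1(Δx) = -167.7475 / 244.0022 = -0.687

-0.687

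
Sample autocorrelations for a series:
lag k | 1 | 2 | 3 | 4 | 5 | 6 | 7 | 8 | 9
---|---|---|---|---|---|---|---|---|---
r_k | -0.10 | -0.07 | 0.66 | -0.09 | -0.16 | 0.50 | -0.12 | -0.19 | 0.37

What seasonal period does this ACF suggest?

3

The largest autocorrelation is r_3 = 0.66, with weaker echoes at lags 6 (0.50) and 9 (0.37); the remaining lags stay at or below -0.07.
The dominant spike at lag 3 indicates a seasonal period of 3.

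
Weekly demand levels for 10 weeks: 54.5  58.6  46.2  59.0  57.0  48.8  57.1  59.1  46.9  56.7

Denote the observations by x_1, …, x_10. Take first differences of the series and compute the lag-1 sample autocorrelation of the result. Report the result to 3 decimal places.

-0.569

First differences Δx: 4.1, -12.4, 12.8, -2.0, -8.2, 8.3, 2.0, -12.2, 9.8
Mean of differences = 0.2444
Numerator Σ(Δx_t−Δx̄)(Δx_{t+1}−Δx̄) = -411.3798
Denominator Σ(Δx_t−Δx̄)² = 722.8822
r_1(Δx) = -411.3798 / 722.8822 = -0.569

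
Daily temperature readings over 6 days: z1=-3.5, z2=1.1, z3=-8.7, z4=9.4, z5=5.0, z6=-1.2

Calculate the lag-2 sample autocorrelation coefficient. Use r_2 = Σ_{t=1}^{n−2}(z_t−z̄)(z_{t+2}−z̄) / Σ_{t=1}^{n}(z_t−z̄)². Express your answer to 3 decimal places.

Mean z̄ = (-3.5 + 1.1 − 8.7 + 9.4 + 5.0 − 1.2)/6 = 0.3500
Deviations from mean: -3.8500, 0.7500, -9.0500, 9.0500, 4.6500, -1.5500
Σ(z_t−z̄)(z_{t+2}−z̄) = (34.8425) + (6.7875) + (-42.0825) + (-14.0275) = -14.4800
Denominator Σ(z_t−z̄)² = 203.2150
r_2 = -14.4800 / 203.2150 = -0.071

-0.071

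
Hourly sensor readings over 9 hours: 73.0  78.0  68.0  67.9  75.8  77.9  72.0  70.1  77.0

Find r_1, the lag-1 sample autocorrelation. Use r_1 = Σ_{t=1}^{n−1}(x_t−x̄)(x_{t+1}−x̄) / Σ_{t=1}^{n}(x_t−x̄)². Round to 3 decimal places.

Mean x̄ = (73.0 + 78.0 + 68.0 + 67.9 + 75.8 + 77.9 + 72.0 + 70.1 + 77.0)/9 = 73.3000
Numerator Σ_{t=1}^{8}(x_t−x̄)(x_{t+1}−x̄) = -13.3600
Denominator Σ(x_t−x̄)² = 132.4600
r_1 = -13.3600 / 132.4600 = -0.101

-0.101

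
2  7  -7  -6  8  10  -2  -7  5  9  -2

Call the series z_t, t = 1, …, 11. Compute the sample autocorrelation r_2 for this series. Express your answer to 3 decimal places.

Mean z̄ = (2 + 7 − 7 − 6 + 8 + 10 − 2 − 7 + 5 + 9 − 2)/11 = 1.5455
Numerator Σ_{t=1}^{9}(z_t−z̄)(z_{t+2}−z̄) = -347.3223
Denominator Σ(z_t−z̄)² = 438.7273
r_2 = -347.3223 / 438.7273 = -0.792

-0.792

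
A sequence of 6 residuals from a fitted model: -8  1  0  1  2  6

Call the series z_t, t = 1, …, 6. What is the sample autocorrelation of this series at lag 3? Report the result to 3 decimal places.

-0.060

Mean z̄ = (-8 + 1 + 0 + 1 + 2 + 6)/6 = 0.3333
Σ(z_t−z̄)(z_{t+3}−z̄) = (-5.5556) + (1.1111) + (-1.8889) = -6.3333
Denominator Σ(z_t−z̄)² = 105.3333
r_3 = -6.3333 / 105.3333 = -0.060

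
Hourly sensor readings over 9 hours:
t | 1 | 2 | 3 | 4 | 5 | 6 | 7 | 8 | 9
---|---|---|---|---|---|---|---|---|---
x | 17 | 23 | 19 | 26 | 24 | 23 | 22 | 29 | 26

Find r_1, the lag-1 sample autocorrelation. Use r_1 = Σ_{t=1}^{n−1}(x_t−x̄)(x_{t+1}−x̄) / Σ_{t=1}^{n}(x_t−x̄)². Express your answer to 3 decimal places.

0.017

Mean x̄ = (17 + 23 + 19 + 26 + 24 + 23 + 22 + 29 + 26)/9 = 23.2222
Numerator Σ_{t=1}^{8}(x_t−x̄)(x_{t+1}−x̄) = 1.8395
Denominator Σ(x_t−x̄)² = 107.5556
r_1 = 1.8395 / 107.5556 = 0.017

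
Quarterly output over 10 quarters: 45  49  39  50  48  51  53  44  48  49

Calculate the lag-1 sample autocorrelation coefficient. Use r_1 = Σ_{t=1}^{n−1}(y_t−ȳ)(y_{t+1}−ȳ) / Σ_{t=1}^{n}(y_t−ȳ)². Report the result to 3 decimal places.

Mean ȳ = (45 + 49 + 39 + 50 + 48 + 51 + 53 + 44 + 48 + 49)/10 = 47.6000
Numerator Σ_{t=1}^{9}(y_t−ȳ)(y_{t+1}−ȳ) = -35.9600
Denominator Σ(y_t−ȳ)² = 144.4000
r_1 = -35.9600 / 144.4000 = -0.249

-0.249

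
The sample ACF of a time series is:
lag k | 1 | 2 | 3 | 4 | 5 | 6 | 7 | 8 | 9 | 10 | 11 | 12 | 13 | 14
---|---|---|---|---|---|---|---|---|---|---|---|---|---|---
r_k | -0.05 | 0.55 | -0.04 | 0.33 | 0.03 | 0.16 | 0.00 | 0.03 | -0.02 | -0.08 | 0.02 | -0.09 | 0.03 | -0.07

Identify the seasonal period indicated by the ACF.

The largest autocorrelation is r_2 = 0.55, with weaker echoes at lags 4 (0.33) and 6 (0.16); the remaining lags stay at or below 0.03.
The dominant spike at lag 2 indicates a seasonal period of 2.

2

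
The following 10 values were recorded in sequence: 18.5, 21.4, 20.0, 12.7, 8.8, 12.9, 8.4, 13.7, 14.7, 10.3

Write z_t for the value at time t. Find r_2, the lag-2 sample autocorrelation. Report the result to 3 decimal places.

Mean z̄ = (18.5 + 21.4 + 20.0 + 12.7 + 8.8 + 12.9 + 8.4 + 13.7 + 14.7 + 10.3)/10 = 14.1400
Numerator Σ_{t=1}^{8}(z_t−z̄)(z_{t+2}−z̄) = 15.2608
Denominator Σ(z_t−z̄)² = 186.3840
r_2 = 15.2608 / 186.3840 = 0.082

0.082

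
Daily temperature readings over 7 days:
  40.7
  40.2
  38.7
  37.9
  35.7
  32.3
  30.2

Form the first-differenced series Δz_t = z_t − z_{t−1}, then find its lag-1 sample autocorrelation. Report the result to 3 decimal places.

First differences Δz: -0.5, -1.5, -0.8, -2.2, -3.4, -2.1
Mean of differences = -1.7500
Numerator Σ(Δz_t−Δz̄)(Δz_{t+1}−Δz̄) = 1.4425
Denominator Σ(Δz_t−Δz̄)² = 5.5750
r_1(Δz) = 1.4425 / 5.5750 = 0.259

0.259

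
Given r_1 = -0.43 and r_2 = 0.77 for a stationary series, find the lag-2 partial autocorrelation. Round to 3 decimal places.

φ_{22} = (r_2 − r_1²) / (1 − r_1²)
r_1² = (-0.43)² = 0.1849
Numerator = 0.77 − 0.1849 = 0.5851; denominator = 1 − 0.1849 = 0.8151
φ_{22} = 0.5851 / 0.8151 = 0.718

0.718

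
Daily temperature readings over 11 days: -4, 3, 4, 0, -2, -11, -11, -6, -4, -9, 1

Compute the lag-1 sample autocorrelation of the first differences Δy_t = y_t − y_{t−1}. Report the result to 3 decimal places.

-0.050

First differences Δy: 7, 1, -4, -2, -9, 0, 5, 2, -5, 10
Mean of differences = 0.5000
Numerator Σ(Δy_t−Δȳ)(Δy_{t+1}−Δȳ) = -15.2500
Denominator Σ(Δy_t−Δȳ)² = 302.5000
r_1(Δy) = -15.2500 / 302.5000 = -0.050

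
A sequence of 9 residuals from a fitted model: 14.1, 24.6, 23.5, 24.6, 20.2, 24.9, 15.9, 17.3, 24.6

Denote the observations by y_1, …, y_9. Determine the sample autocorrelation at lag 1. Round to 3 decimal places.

Mean ȳ = (14.1 + 24.6 + 23.5 + 24.6 + 20.2 + 24.9 + 15.9 + 17.3 + 24.6)/9 = 21.0778
Numerator Σ_{t=1}^{8}(y_t−ȳ)(y_{t+1}−ȳ) = -27.4972
Denominator Σ(y_t−ȳ)² = 148.2356
r_1 = -27.4972 / 148.2356 = -0.185

-0.185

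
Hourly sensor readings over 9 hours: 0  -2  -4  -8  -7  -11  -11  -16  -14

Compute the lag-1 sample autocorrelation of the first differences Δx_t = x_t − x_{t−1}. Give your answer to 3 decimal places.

First differences Δx: -2, -2, -4, 1, -4, 0, -5, 2
Mean of differences = -1.7500
Numerator Σ(Δx_t−Δx̄)(Δx_{t+1}−Δx̄) = -33.5625
Denominator Σ(Δx_t−Δx̄)² = 45.5000
r_1(Δx) = -33.5625 / 45.5000 = -0.738

-0.738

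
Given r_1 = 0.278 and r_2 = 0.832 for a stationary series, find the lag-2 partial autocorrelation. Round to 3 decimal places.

0.818

φ_{22} = (r_2 − r_1²) / (1 − r_1²)
r_1² = (0.278)² = 0.077284
Numerator = 0.832 − 0.0773 = 0.7547; denominator = 1 − 0.0773 = 0.9227
φ_{22} = 0.7547 / 0.9227 = 0.818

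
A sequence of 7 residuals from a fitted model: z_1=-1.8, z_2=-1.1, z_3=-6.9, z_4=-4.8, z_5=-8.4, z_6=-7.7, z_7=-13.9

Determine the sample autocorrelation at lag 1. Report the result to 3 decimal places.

Mean z̄ = (-1.8 − 1.1 − 6.9 − 4.8 − 8.4 − 7.7 − 13.9)/7 = -6.3714
Deviations from mean: 4.5714, 5.2714, -0.5286, 1.5714, -2.0286, -1.3286, -7.5286
Σ(z_t−z̄)(z_{t+1}−z̄) = (24.0980) + (-2.7863) + (-0.8306) + (-3.1878) + (2.6951) + (10.0022) = 29.9906
Denominator Σ(z_t−z̄)² = 113.9943
r_1 = 29.9906 / 113.9943 = 0.263

0.263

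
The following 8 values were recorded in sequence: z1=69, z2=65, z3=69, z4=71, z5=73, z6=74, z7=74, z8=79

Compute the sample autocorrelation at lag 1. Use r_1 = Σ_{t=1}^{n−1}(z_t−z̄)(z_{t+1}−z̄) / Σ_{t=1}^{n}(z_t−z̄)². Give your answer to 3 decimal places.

0.498

Mean z̄ = (69 + 65 + 69 + 71 + 73 + 74 + 74 + 79)/8 = 71.7500
Σ(z_t−z̄)(z_{t+1}−z̄) = (18.5625) + (18.5625) + (2.0625) + (-0.9375) + (2.8125) + (5.0625) + (16.3125) = 62.4375
Denominator Σ(z_t−z̄)² = 125.5000
r_1 = 62.4375 / 125.5000 = 0.498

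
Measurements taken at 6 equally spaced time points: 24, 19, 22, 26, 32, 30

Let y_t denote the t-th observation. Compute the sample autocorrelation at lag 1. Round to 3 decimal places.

Mean ȳ = (24 + 19 + 22 + 26 + 32 + 30)/6 = 25.5000
Numerator Σ_{t=1}^{5}(y_t−ȳ)(y_{t+1}−ȳ) = 63.2500
Denominator Σ(y_t−ȳ)² = 119.5000
r_1 = 63.2500 / 119.5000 = 0.529

0.529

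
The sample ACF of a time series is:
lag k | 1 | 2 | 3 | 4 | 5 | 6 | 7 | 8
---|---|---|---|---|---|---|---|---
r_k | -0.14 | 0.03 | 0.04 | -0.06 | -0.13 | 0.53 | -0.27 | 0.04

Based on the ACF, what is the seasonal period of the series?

The largest autocorrelation is r_6 = 0.53; the remaining lags stay at or below 0.04.
The dominant spike at lag 6 indicates a seasonal period of 6.

6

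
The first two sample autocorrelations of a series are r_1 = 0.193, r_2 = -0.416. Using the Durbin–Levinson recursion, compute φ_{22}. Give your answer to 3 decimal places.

-0.471

φ_{22} = (r_2 − r_1²) / (1 − r_1²)
r_1² = (0.193)² = 0.037249
Numerator = -0.416 − 0.0372 = -0.4532; denominator = 1 − 0.0372 = 0.9628
φ_{22} = -0.4532 / 0.9628 = -0.471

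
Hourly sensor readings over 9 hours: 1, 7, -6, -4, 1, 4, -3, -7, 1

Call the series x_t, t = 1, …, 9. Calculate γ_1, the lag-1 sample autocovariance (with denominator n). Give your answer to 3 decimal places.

Mean x̄ = (1 + 7 − 6 − 4 + 1 + 4 − 3 − 7 + 1)/9 = -0.6667
Σ_{t=1}^{8}(x_t−x̄)(x_{t+1}−x̄) = -14.7778
γ_1 = -14.7778 / 9 = -1.642

-1.642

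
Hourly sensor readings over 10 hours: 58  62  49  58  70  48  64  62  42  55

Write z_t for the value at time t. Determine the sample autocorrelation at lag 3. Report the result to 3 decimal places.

0.518

Mean z̄ = (58 + 62 + 49 + 58 + 70 + 48 + 64 + 62 + 42 + 55)/10 = 56.8000
Σ(z_t−z̄)(z_{t+3}−z̄) = (1.4400) + (68.6400) + (68.6400) + (8.6400) + (68.6400) + (130.2400) + (-12.9600) = 333.2800
Denominator Σ(z_t−z̄)² = 643.6000
r_3 = 333.2800 / 643.6000 = 0.518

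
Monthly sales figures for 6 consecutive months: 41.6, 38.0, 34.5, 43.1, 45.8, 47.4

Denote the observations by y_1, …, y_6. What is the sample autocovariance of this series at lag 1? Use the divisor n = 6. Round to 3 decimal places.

7.703

Mean ȳ = (41.6 + 38.0 + 34.5 + 43.1 + 45.8 + 47.4)/6 = 41.7333
Σ_{t=1}^{5}(y_t−ȳ)(y_{t+1}−ȳ) = 46.2189
γ_1 = 46.2189 / 6 = 7.703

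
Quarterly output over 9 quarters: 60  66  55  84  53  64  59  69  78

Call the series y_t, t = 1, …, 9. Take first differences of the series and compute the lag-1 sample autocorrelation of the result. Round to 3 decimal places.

First differences Δy: 6, -11, 29, -31, 11, -5, 10, 9
Mean of differences = 2.2500
Numerator Σ(Δy_t−Δȳ)(Δy_{t+1}−Δȳ) = -1651.8125
Denominator Σ(Δy_t−Δȳ)² = 2245.5000
r_1(Δy) = -1651.8125 / 2245.5000 = -0.736

-0.736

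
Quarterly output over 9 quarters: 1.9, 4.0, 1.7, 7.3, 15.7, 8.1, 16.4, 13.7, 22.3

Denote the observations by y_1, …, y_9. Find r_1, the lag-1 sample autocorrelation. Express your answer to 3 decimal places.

Mean ȳ = (1.9 + 4.0 + 1.7 + 7.3 + 15.7 + 8.1 + 16.4 + 13.7 + 22.3)/9 = 10.1222
Numerator Σ_{t=1}^{8}(y_t−ȳ)(y_{t+1}−ȳ) = 151.9840
Denominator Σ(y_t−ȳ)² = 419.6956
r_1 = 151.9840 / 419.6956 = 0.362

0.362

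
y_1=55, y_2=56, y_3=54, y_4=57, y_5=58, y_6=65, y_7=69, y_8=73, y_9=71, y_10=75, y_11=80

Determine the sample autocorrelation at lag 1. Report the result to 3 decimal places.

Mean ȳ = (55 + 56 + 54 + 57 + 58 + 65 + 69 + 73 + 71 + 75 + 80)/11 = 64.8182
Numerator Σ_{t=1}^{10}(y_t−ȳ)(y_{t+1}−ȳ) = 621.6942
Denominator Σ(y_t−ȳ)² = 855.6364
r_1 = 621.6942 / 855.6364 = 0.727

0.727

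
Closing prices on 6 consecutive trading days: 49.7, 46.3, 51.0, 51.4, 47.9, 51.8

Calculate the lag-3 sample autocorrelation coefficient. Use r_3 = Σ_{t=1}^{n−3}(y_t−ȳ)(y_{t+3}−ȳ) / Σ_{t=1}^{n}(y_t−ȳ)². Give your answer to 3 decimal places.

0.372

Mean ȳ = (49.7 + 46.3 + 51.0 + 51.4 + 47.9 + 51.8)/6 = 49.6833
Deviations from mean: 0.0167, -3.3833, 1.3167, 1.7167, -1.7833, 2.1167
Σ(y_t−ȳ)(y_{t+3}−ȳ) = (0.0286) + (6.0336) + (2.7869) = 8.8492
Denominator Σ(y_t−ȳ)² = 23.7883
r_3 = 8.8492 / 23.7883 = 0.372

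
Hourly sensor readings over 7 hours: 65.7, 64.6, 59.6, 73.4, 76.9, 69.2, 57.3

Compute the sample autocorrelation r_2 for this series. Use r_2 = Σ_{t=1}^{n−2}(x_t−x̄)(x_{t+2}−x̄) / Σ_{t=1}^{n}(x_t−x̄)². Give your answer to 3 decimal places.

Mean x̄ = (65.7 + 64.6 + 59.6 + 73.4 + 76.9 + 69.2 + 57.3)/7 = 66.6714
Σ(x_t−x̄)(x_{t+2}−x̄) = (6.8694) + (-13.9378) + (-72.3306) + (17.0137) + (-95.8563) = -158.2416
Denominator Σ(x_t−x̄)² = 299.3543
r_2 = -158.2416 / 299.3543 = -0.529

-0.529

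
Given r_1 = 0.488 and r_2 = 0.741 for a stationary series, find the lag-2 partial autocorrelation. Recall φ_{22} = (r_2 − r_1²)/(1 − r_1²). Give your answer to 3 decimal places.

φ_{22} = (r_2 − r_1²) / (1 − r_1²)
r_1² = (0.488)² = 0.238144
Numerator = 0.741 − 0.2381 = 0.5029; denominator = 1 − 0.2381 = 0.7619
φ_{22} = 0.5029 / 0.7619 = 0.660

0.660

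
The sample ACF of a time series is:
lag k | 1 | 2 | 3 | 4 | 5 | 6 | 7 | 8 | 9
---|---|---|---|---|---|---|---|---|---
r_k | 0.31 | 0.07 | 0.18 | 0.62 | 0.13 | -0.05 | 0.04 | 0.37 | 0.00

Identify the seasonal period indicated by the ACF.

4

The largest autocorrelation is r_4 = 0.62, with a weaker echo at lag 8 (0.37); the remaining lags stay at or below 0.31. The elevated value at lag 1 (0.31), dropping to 0.07 at lag 2, reflects decaying short-term dependence rather than seasonality.
The dominant spike at lag 4 indicates a seasonal period of 4.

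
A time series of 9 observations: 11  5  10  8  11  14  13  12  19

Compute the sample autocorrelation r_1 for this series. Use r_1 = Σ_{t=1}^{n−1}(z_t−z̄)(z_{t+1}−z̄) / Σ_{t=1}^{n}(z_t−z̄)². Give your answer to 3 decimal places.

Mean z̄ = (11 + 5 + 10 + 8 + 11 + 14 + 13 + 12 + 19)/9 = 11.4444
Numerator Σ_{t=1}^{8}(z_t−z̄)(z_{t+1}−z̄) = 26.5802
Denominator Σ(z_t−z̄)² = 122.2222
r_1 = 26.5802 / 122.2222 = 0.217

0.217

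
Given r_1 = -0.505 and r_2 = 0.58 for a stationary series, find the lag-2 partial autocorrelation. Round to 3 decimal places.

0.436

φ_{22} = (r_2 − r_1²) / (1 − r_1²)
r_1² = (-0.505)² = 0.255025
Numerator = 0.58 − 0.2550 = 0.3250; denominator = 1 − 0.2550 = 0.7450
φ_{22} = 0.3250 / 0.7450 = 0.436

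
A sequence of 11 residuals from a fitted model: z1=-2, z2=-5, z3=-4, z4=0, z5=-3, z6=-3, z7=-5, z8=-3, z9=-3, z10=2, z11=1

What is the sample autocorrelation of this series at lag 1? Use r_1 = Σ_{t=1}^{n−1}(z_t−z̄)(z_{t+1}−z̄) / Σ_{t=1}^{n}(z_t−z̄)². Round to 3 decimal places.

Mean z̄ = (-2 − 5 − 4 + 0 − 3 − 3 − 5 − 3 − 3 + 2 + 1)/11 = -2.2727
Numerator Σ_{t=1}^{10}(z_t−z̄)(z_{t+1}−z̄) = 14.2893
Denominator Σ(z_t−z̄)² = 54.1818
r_1 = 14.2893 / 54.1818 = 0.264

0.264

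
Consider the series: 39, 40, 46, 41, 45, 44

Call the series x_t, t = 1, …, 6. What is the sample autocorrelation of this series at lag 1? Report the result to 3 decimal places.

Mean x̄ = (39 + 40 + 46 + 41 + 45 + 44)/6 = 42.5000
Deviations from mean: -3.5000, -2.5000, 3.5000, -1.5000, 2.5000, 1.5000
Σ(x_t−x̄)(x_{t+1}−x̄) = (8.7500) + (-8.7500) + (-5.2500) + (-3.7500) + (3.7500) = -5.2500
Denominator Σ(x_t−x̄)² = 41.5000
r_1 = -5.2500 / 41.5000 = -0.127

-0.127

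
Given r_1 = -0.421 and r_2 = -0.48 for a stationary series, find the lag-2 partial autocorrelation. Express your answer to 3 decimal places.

φ_{22} = (r_2 − r_1²) / (1 − r_1²)
r_1² = (-0.421)² = 0.177241
Numerator = -0.48 − 0.1772 = -0.6572; denominator = 1 − 0.1772 = 0.8228
φ_{22} = -0.6572 / 0.8228 = -0.799

-0.799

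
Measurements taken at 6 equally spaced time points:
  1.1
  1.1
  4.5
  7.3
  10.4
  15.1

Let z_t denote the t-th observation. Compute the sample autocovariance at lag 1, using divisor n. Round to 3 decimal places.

Mean z̄ = (1.1 + 1.1 + 4.5 + 7.3 + 10.4 + 15.1)/6 = 6.5833
Deviations: -5.4833, -5.4833, -2.0833, 0.7167, 3.8167, 8.5167
Σ_{t=1}^{5}(z_t−z̄)(z_{t+1}−z̄) = 75.2381
γ_1 = 75.2381 / 6 = 12.540

12.540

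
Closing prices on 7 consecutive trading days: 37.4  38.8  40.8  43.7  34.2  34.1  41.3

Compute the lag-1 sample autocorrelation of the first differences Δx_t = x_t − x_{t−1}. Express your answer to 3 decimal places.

-0.105

First differences Δx: 1.4, 2.0, 2.9, -9.5, -0.1, 7.2
Mean of differences = 0.6500
Numerator Σ(Δx_t−Δx̄)(Δx_{t+1}−Δx̄) = -16.0875
Denominator Σ(Δx_t−Δx̄)² = 153.9350
r_1(Δx) = -16.0875 / 153.9350 = -0.105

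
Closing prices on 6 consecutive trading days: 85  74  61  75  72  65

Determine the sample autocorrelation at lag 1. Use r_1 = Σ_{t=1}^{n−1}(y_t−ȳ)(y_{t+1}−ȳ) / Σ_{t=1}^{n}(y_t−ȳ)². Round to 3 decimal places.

-0.082

Mean ȳ = (85 + 74 + 61 + 75 + 72 + 65)/6 = 72.0000
Deviations from mean: 13.0000, 2.0000, -11.0000, 3.0000, 0.0000, -7.0000
Σ(y_t−ȳ)(y_{t+1}−ȳ) = (26.0000) + (-22.0000) + (-33.0000) + (0.0000) + (0.0000) = -29.0000
Denominator Σ(y_t−ȳ)² = 352.0000
r_1 = -29.0000 / 352.0000 = -0.082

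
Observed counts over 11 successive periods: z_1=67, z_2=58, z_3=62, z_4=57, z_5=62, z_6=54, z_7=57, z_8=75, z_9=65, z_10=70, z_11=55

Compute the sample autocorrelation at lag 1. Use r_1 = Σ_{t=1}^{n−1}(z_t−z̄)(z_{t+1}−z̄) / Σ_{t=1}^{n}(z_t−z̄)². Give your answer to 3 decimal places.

-0.085

Mean z̄ = (67 + 58 + 62 + 57 + 62 + 54 + 57 + 75 + 65 + 70 + 55)/11 = 62.0000
Numerator Σ_{t=1}^{10}(z_t−z̄)(z_{t+1}−z̄) = -38.0000
Denominator Σ(z_t−z̄)² = 446.0000
r_1 = -38.0000 / 446.0000 = -0.085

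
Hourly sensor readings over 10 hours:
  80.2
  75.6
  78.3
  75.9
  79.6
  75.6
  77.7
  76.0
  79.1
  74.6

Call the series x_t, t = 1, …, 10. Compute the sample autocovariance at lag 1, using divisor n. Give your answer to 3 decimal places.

Mean x̄ = (80.2 + 75.6 + 78.3 + 75.9 + 79.6 + 75.6 + 77.7 + 76.0 + 79.1 + 74.6)/10 = 77.2600
Σ_{t=1}^{9}(x_t−x̄)(x_{t+1}−x̄) = -23.5856
γ_1 = -23.5856 / 10 = -2.359

-2.359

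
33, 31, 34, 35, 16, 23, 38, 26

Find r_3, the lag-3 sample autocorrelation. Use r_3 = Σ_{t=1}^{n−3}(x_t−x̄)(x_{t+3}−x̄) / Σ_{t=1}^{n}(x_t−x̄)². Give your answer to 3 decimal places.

Mean x̄ = (33 + 31 + 34 + 35 + 16 + 23 + 38 + 26)/8 = 29.5000
Deviations from mean: 3.5000, 1.5000, 4.5000, 5.5000, -13.5000, -6.5000, 8.5000, -3.5000
Σ(x_t−x̄)(x_{t+3}−x̄) = (19.2500) + (-20.2500) + (-29.2500) + (46.7500) + (47.2500) = 63.7500
Denominator Σ(x_t−x̄)² = 374.0000
r_3 = 63.7500 / 374.0000 = 0.170

0.170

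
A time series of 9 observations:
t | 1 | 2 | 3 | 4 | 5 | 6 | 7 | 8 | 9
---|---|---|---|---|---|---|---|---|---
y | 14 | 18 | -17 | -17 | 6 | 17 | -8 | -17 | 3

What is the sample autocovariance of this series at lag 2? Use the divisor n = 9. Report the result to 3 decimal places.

-144.237

Mean ȳ = (14 + 18 − 17 − 17 + 6 + 17 − 8 − 17 + 3)/9 = -0.1111
Σ_{t=1}^{7}(y_t−ȳ)(y_{t+2}−ȳ) = -1298.1358
γ_2 = -1298.1358 / 9 = -144.237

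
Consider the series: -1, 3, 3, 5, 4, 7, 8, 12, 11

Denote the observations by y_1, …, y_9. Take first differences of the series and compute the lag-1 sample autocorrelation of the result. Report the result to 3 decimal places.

First differences Δy: 4, 0, 2, -1, 3, 1, 4, -1
Mean of differences = 1.5000
Numerator Σ(Δy_t−Δȳ)(Δy_{t+1}−Δȳ) = -17.7500
Denominator Σ(Δy_t−Δȳ)² = 30.0000
r_1(Δy) = -17.7500 / 30.0000 = -0.592

-0.592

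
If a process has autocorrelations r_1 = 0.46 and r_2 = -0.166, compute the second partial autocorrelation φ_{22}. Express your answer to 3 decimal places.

φ_{22} = (r_2 − r_1²) / (1 − r_1²)
r_1² = (0.46)² = 0.2116
Numerator = -0.166 − 0.2116 = -0.3776; denominator = 1 − 0.2116 = 0.7884
φ_{22} = -0.3776 / 0.7884 = -0.479

-0.479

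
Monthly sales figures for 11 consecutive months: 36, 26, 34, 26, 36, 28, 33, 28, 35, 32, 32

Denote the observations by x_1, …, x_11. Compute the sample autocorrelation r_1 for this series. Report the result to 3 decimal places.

Mean x̄ = (36 + 26 + 34 + 26 + 36 + 28 + 33 + 28 + 35 + 32 + 32)/11 = 31.4545
Numerator Σ_{t=1}^{10}(x_t−x̄)(x_{t+1}−x̄) = -113.7521
Denominator Σ(x_t−x̄)² = 146.7273
r_1 = -113.7521 / 146.7273 = -0.775

-0.775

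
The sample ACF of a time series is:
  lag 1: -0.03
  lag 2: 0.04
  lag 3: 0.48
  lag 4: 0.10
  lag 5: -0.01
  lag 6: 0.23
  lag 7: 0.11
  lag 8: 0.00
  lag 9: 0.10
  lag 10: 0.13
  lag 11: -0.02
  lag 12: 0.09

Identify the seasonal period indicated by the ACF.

The largest autocorrelation is r_3 = 0.48, with a weaker echo at lag 6 (0.23); the remaining lags stay at or below 0.13.
The dominant spike at lag 3 indicates a seasonal period of 3.

3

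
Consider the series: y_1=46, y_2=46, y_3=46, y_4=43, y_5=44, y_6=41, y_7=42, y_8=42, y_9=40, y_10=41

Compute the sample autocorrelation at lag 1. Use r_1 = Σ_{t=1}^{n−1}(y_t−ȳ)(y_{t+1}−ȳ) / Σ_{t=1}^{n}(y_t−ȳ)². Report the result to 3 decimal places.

0.597

Mean ȳ = (46 + 46 + 46 + 43 + 44 + 41 + 42 + 42 + 40 + 41)/10 = 43.1000
Numerator Σ_{t=1}^{9}(y_t−ȳ)(y_{t+1}−ȳ) = 27.9900
Denominator Σ(y_t−ȳ)² = 46.9000
r_1 = 27.9900 / 46.9000 = 0.597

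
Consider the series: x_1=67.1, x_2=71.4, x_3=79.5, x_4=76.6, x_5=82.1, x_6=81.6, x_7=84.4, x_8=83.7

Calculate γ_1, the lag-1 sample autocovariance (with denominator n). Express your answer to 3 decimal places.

15.764

Mean x̄ = (67.1 + 71.4 + 79.5 + 76.6 + 82.1 + 81.6 + 84.4 + 83.7)/8 = 78.3000
Deviations: -11.2000, -6.9000, 1.2000, -1.7000, 3.8000, 3.3000, 6.1000, 5.4000
Σ_{t=1}^{7}(x_t−x̄)(x_{t+1}−x̄) = 126.1100
γ_1 = 126.1100 / 8 = 15.764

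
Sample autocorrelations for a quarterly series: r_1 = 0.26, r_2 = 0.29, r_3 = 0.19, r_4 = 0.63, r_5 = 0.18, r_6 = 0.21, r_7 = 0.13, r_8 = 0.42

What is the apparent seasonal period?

4

The largest autocorrelation is r_4 = 0.63, with a weaker echo at lag 8 (0.42); the remaining lags stay at or below 0.29.
The dominant spike at lag 4 indicates a seasonal period of 4.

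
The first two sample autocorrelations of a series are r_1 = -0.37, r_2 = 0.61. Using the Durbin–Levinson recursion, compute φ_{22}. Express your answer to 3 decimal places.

0.548

φ_{22} = (r_2 − r_1²) / (1 − r_1²)
r_1² = (-0.37)² = 0.1369
Numerator = 0.61 − 0.1369 = 0.4731; denominator = 1 − 0.1369 = 0.8631
φ_{22} = 0.4731 / 0.8631 = 0.548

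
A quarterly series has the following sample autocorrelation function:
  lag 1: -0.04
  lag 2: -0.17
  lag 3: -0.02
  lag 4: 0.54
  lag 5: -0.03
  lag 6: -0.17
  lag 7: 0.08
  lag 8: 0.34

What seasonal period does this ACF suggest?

4

The largest autocorrelation is r_4 = 0.54, with a weaker echo at lag 8 (0.34); the remaining lags stay at or below 0.08.
The dominant spike at lag 4 indicates a seasonal period of 4.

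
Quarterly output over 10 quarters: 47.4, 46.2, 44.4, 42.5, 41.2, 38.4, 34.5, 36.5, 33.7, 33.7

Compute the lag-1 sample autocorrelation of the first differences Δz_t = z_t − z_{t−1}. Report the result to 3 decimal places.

First differences Δz: -1.2, -1.8, -1.9, -1.3, -2.8, -3.9, 2.0, -2.8, 0.0
Mean of differences = -1.5222
Numerator Σ(Δz_t−Δz̄)(Δz_{t+1}−Δz̄) = -12.1349
Denominator Σ(Δz_t−Δz̄)² = 24.0156
r_1(Δz) = -12.1349 / 24.0156 = -0.505

-0.505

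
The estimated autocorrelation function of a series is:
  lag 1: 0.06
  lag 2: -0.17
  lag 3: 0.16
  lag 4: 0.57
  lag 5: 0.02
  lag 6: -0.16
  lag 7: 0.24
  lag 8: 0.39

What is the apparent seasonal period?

4

The largest autocorrelation is r_4 = 0.57, with a weaker echo at lag 8 (0.39); the remaining lags stay at or below 0.24.
The dominant spike at lag 4 indicates a seasonal period of 4.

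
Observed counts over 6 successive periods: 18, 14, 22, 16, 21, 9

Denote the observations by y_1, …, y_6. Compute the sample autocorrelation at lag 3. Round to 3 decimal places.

-0.462

Mean ȳ = (18 + 14 + 22 + 16 + 21 + 9)/6 = 16.6667
Numerator Σ_{t=1}^{3}(y_t−ȳ)(y_{t+3}−ȳ) = -53.3333
Denominator Σ(y_t−ȳ)² = 115.3333
r_3 = -53.3333 / 115.3333 = -0.462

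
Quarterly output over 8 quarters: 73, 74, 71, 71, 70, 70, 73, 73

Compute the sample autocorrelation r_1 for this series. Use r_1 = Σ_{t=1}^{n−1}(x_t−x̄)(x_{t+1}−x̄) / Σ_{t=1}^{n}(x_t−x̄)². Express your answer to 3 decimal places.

Mean x̄ = (73 + 74 + 71 + 71 + 70 + 70 + 73 + 73)/8 = 71.8750
Numerator Σ_{t=1}^{7}(x_t−x̄)(x_{t+1}−x̄) = 5.6094
Denominator Σ(x_t−x̄)² = 16.8750
r_1 = 5.6094 / 16.8750 = 0.332

0.332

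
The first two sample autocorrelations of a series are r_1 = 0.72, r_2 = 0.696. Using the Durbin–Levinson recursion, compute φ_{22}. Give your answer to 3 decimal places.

φ_{22} = (r_2 − r_1²) / (1 − r_1²)
r_1² = (0.72)² = 0.5184
Numerator = 0.696 − 0.5184 = 0.1776; denominator = 1 − 0.5184 = 0.4816
φ_{22} = 0.1776 / 0.4816 = 0.369

0.369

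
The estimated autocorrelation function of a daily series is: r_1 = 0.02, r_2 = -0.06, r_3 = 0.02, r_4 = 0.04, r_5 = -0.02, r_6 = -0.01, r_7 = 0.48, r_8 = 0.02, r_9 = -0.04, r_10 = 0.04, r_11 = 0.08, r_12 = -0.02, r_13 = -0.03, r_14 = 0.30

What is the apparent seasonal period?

The largest autocorrelation is r_7 = 0.48, with a weaker echo at lag 14 (0.30); the remaining lags stay at or below 0.08.
The dominant spike at lag 7 indicates a seasonal period of 7.

7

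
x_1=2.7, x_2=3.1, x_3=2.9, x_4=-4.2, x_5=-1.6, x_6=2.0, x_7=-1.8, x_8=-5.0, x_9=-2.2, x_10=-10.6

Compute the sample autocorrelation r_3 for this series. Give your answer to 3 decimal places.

0.029

Mean x̄ = (2.7 + 3.1 + 2.9 − 4.2 − 1.6 + 2.0 − 1.8 − 5.0 − 2.2 − 10.6)/10 = -1.4700
Numerator Σ_{t=1}^{7}(x_t−x̄)(x_{t+3}−x̄) = 5.0253
Denominator Σ(x_t−x̄)² = 173.3410
r_3 = 5.0253 / 173.3410 = 0.029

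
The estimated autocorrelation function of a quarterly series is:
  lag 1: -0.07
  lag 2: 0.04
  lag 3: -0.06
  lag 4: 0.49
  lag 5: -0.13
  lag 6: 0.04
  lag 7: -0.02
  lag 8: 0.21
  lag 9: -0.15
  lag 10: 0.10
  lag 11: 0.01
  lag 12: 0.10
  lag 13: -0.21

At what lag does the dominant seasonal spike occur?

The largest autocorrelation is r_4 = 0.49, with a weaker echo at lag 8 (0.21); the remaining lags stay at or below 0.10.
The dominant spike at lag 4 indicates a seasonal period of 4.

4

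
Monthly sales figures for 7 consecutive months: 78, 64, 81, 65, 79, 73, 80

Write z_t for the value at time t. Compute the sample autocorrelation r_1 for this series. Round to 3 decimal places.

Mean z̄ = (78 + 64 + 81 + 65 + 79 + 73 + 80)/7 = 74.2857
Deviations from mean: 3.7143, -10.2857, 6.7143, -9.2857, 4.7143, -1.2857, 5.7143
Numerator Σ_{t=1}^{6}(z_t−z̄)(z_{t+1}−z̄) = -226.7959
Denominator Σ(z_t−z̄)² = 307.4286
r_1 = -226.7959 / 307.4286 = -0.738

-0.738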